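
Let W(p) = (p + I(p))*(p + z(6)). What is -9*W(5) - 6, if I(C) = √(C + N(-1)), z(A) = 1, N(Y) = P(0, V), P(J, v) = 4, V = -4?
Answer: -438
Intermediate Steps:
N(Y) = 4
I(C) = √(4 + C) (I(C) = √(C + 4) = √(4 + C))
W(p) = (1 + p)*(p + √(4 + p)) (W(p) = (p + √(4 + p))*(p + 1) = (p + √(4 + p))*(1 + p) = (1 + p)*(p + √(4 + p)))
-9*W(5) - 6 = -9*(5 + 5² + √(4 + 5) + 5*√(4 + 5)) - 6 = -9*(5 + 25 + √9 + 5*√9) - 6 = -9*(5 + 25 + 3 + 5*3) - 6 = -9*(5 + 25 + 3 + 15) - 6 = -9*48 - 6 = -432 - 6 = -438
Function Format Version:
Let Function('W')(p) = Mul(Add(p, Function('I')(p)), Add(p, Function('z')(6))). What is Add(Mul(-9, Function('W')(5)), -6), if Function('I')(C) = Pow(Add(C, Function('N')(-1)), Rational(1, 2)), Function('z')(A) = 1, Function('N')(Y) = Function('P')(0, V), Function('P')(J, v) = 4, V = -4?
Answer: -438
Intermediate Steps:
Function('N')(Y) = 4
Function('I')(C) = Pow(Add(4, C), Rational(1, 2)) (Function('I')(C) = Pow(Add(C, 4), Rational(1, 2)) = Pow(Add(4, C), Rational(1, 2)))
Function('W')(p) = Mul(Add(1, p), Add(p, Pow(Add(4, p), Rational(1, 2)))) (Function('W')(p) = Mul(Add(p, Pow(Add(4, p), Rational(1, 2))), Add(p, 1)) = Mul(Add(p, Pow(Add(4, p), Rational(1, 2))), Add(1, p)) = Mul(Add(1, p), Add(p, Pow(Add(4, p), Rational(1, 2)))))
Add(Mul(-9, Function('W')(5)), -6) = Add(Mul(-9, Add(5, Pow(5, 2), Pow(Add(4, 5), Rational(1, 2)), Mul(5, Pow(Add(4, 5), Rational(1, 2))))), -6) = Add(Mul(-9, Add(5, 25, Pow(9, Rational(1, 2)), Mul(5, Pow(9, Rational(1, 2))))), -6) = Add(Mul(-9, Add(5, 25, 3, Mul(5, 3))), -6) = Add(Mul(-9, Add(5, 25, 3, 15)), -6) = Add(Mul(-9, 48), -6) = Add(-432, -6) = -438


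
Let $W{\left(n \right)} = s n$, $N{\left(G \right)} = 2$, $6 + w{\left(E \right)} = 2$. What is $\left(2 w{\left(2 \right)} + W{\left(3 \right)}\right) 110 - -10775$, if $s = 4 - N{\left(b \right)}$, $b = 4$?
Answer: $10555$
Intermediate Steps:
$w{\left(E \right)} = -4$ ($w{\left(E \right)} = -6 + 2 = -4$)
$s = 2$ ($s = 4 - 2 = 2$)
$W{\left(n \right)} = 2 n$
$\left(2 w{\left(2 \right)} + W{\left(3 \right)}\right) 110 - -10775 = \left(2 \left(-4\right) + 2 \cdot 3\right) 110 - -10775 = \left(-8 + 6\right) 110 + 10775 = \left(-2\right) 110 + 10775 = -220 + 10775 = 10555$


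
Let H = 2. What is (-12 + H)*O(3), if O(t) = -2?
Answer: 20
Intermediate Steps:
(-12 + H)*O(3) = (-12 + 2)*(-2) = -10*(-2) = 20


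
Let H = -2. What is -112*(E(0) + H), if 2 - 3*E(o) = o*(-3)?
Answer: 448/3 ≈ 149.33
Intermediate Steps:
E(o) = ⅔ + o (E(o) = ⅔ - o*(-3)/3 = ⅔ - (-1)*o = ⅔ + o)
-112*(E(0) + H) = -112*((⅔ + 0) - 2) = -112*(⅔ - 2) = -112*(-4/3) = 448/3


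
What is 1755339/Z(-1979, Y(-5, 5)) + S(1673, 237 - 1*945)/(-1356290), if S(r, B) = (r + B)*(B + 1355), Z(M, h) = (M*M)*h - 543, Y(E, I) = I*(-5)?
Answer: -6351232577095/13279648056272 ≈ -0.47827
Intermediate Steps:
Y(E, I) = -5*I
Z(M, h) = -543 + h*M² (Z(M, h) = M²*h - 543 = h*M² - 543 = -543 + h*M²)
S(r, B) = (1355 + B)*(B + r) (S(r, B) = (B + r)*(1355 + B) = (1355 + B)*(B + r))
1755339/Z(-1979, Y(-5, 5)) + S(1673, 237 - 1*945)/(-1356290) = 1755339/(-543 - 5*5*(-1979)²) + ((237 - 1*945)² + 1355*(237 - 1*945) + 1355*1673 + (237 - 1*945)*1673)/(-1356290) = 1755339/(-543 - 25*3916441) + ((237 - 945)² + 1355*(237 - 945) + 2266915 + (237 - 945)*1673)*(-1/1356290) = 1755339/(-543 - 97911025) + ((-708)² + 1355*(-708) + 2266915 - 708*1673)*(-1/1356290) = 1755339/(-97911568) + (501264 - 959340 + 2266915 - 1184484)*(-1/1356290) = 1755339*(-1/97911568) + 624355*(-1/1356290) = -1755339/97911568 - 124871/271258 = -6351232577095/13279648056272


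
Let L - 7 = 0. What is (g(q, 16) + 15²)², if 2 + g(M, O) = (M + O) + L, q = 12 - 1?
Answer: 66049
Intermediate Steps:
L = 7 (L = 7 + 0 = 7)
q = 11
g(M, O) = 5 + M + O (g(M, O) = -2 + ((M + O) + 7) = -2 + (7 + M + O) = 5 + M + O)
(g(q, 16) + 15²)² = ((5 + 11 + 16) + 15²)² = (32 + 225)² = 257² = 66049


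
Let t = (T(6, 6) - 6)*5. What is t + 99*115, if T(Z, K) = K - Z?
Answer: 11355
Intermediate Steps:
t = -30 (t = ((6 - 1*6) - 6)*5 = ((6 - 6) - 6)*5 = (0 - 6)*5 = -6*5 = -30)
t + 99*115 = -30 + 99*115 = -30 + 11385 = 11355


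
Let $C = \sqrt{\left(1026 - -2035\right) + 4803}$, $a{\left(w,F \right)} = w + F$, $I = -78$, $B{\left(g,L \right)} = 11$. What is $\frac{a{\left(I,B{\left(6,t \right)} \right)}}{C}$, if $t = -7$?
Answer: $- \frac{67 \sqrt{1966}}{3932} \approx -0.75553$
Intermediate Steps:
$a{\left(w,F \right)} = F + w$
$C = 2 \sqrt{1966}$ ($C = \sqrt{\left(1026 + 2035\right) + 4803} = \sqrt{3061 + 4803} = \sqrt{7864} = 2 \sqrt{1966} \approx 88.679$)
$\frac{a{\left(I,B{\left(6,t \right)} \right)}}{C} = \frac{11 - 78}{2 \sqrt{1966}} = - 67 \frac{\sqrt{1966}}{3932} = - \frac{67 \sqrt{1966}}{3932}$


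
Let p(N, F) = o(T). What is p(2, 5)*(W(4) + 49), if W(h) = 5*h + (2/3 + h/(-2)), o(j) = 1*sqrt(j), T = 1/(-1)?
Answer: 203*I/3 ≈ 67.667*I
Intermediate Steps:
T = -1 (T = 1*(-1) = -1)
o(j) = sqrt(j)
p(N, F) = I (p(N, F) = sqrt(-1) = I)
W(h) = 2/3 + 9*h/2 (W(h) = 5*h + (2*(1/3) + h*(-1/2)) = 5*h + (2/3 - h/2) = 2/3 + 9*h/2)
p(2, 5)*(W(4) + 49) = I*((2/3 + (9/2)*4) + 49) = I*((2/3 + 18) + 49) = I*(56/3 + 49) = I*(203/3) = 203*I/3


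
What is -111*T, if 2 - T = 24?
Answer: 2442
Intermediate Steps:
T = -22 (T = 2 - 1*24 = 2 - 24 = -22)
-111*T = -111*(-22) = 2442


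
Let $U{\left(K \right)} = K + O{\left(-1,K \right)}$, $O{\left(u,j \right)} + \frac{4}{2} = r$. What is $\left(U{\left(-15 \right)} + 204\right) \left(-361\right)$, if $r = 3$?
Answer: $-68590$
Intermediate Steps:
$O{\left(u,j \right)} = 1$ ($O{\left(u,j \right)} = -2 + 3 = 1$)
$U{\left(K \right)} = 1 + K$ ($U{\left(K \right)} = K + 1 = 1 + K$)
$\left(U{\left(-15 \right)} + 204\right) \left(-361\right) = \left(\left(1 - 15\right) + 204\right) \left(-361\right) = \left(-14 + 204\right) \left(-361\right) = 190 \left(-361\right) = -68590$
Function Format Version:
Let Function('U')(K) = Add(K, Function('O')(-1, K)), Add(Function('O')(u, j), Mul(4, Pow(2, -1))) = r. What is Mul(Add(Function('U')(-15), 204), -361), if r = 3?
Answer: -68590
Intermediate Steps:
Function('O')(u, j) = 1 (Function('O')(u, j) = Add(-2, 3) = 1)
Function('U')(K) = Add(1, K) (Function('U')(K) = Add(K, 1) = Add(1, K))
Mul(Add(Function('U')(-15), 204), -361) = Mul(Add(Add(1, -15), 204), -361) = Mul(Add(-14, 204), -361) = Mul(190, -361) = -68590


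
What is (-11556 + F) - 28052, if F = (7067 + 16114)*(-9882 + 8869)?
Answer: -23521961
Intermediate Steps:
F = -23482353 (F = 23181*(-1013) = -23482353)
(-11556 + F) - 28052 = (-11556 - 23482353) - 28052 = -23493909 - 28052 = -23521961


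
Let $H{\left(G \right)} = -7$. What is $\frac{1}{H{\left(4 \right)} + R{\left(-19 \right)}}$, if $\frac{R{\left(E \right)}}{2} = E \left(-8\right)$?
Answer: $\frac{1}{297} \approx 0.003367$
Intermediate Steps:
$R{\left(E \right)} = - 16 E$ ($R{\left(E \right)} = 2 E \left(-8\right) = 2 \left(- 8 E\right) = - 16 E$)
$\frac{1}{H{\left(4 \right)} + R{\left(-19 \right)}} = \frac{1}{-7 - -304} = \frac{1}{-7 + 304} = \frac{1}{297}$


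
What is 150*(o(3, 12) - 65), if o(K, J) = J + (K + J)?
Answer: -5700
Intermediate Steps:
o(K, J) = K + 2*J (o(K, J) = J + (J + K) = K + 2*J)
150*(o(3, 12) - 65) = 150*((3 + 2*12) - 65) = 150*((3 + 24) - 65) = 150*(27 - 65) = 150*(-38) = -5700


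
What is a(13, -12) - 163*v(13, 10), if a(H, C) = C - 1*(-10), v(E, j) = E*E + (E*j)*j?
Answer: -239449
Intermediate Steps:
v(E, j) = E² + E*j²
a(H, C) = 10 + C (a(H, C) = C + 10 = 10 + C)
a(13, -12) - 163*v(13, 10) = (10 - 12) - 2119*(13 + 10²) = -2 - 2119*(13 + 100) = -2 - 2119*113 = -2 - 163*1469 = -2 - 239447 = -239449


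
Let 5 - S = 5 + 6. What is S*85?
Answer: -510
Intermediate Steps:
S = -6 (S = 5 - (5 + 6) = 5 - 1*11 = 5 - 11 = -6)
S*85 = -6*85 = -510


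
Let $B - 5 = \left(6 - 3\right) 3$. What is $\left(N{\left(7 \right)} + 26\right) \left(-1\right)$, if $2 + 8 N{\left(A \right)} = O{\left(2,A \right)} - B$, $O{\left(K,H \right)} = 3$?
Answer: $- \frac{195}{8} \approx -24.375$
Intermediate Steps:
$B = 14$ ($B = 5 + \left(6 - 3\right) 3 = 5 + 3 \cdot 3 = 5 + 9 = 14$)
$N{\left(A \right)} = - \frac{13}{8}$ ($N{\left(A \right)} = - \frac{1}{4} + \frac{3 - 14}{8} = - \frac{1}{4} + \frac{1}{8} \left(-11\right) = - \frac{1}{4} - \frac{11}{8} = - \frac{13}{8}$)
$\left(N{\left(7 \right)} + 26\right) \left(-1\right) = \left(- \frac{13}{8} + 26\right) \left(-1\right) = \frac{195}{8} \left(-1\right) = - \frac{195}{8}$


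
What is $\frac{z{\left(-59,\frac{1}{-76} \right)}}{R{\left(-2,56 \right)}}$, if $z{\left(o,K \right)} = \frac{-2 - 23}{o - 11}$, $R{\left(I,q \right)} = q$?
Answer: $\frac{5}{784} \approx 0.0063775$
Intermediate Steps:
$z{\left(o,K \right)} = - \frac{25}{-11 + o}$
$\frac{z{\left(-59,\frac{1}{-76} \right)}}{R{\left(-2,56 \right)}} = \frac{\left(-25\right) \frac{1}{-11 - 59}}{56} = - \frac{25}{-70} \cdot \frac{1}{56} = \left(-25\right) \left(- \frac{1}{70}\right) \frac{1}{56} = \frac{5}{14} \cdot \frac{1}{56} = \frac{5}{784}$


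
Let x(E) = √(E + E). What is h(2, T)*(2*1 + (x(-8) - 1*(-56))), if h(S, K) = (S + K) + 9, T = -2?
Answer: 522 + 36*I ≈ 522.0 + 36.0*I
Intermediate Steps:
h(S, K) = 9 + K + S (h(S, K) = (K + S) + 9 = 9 + K + S)
x(E) = √2*√E (x(E) = √(2*E) = √2*√E)
h(2, T)*(2*1 + (x(-8) - 1*(-56))) = (9 - 2 + 2)*(2*1 + (√2*√(-8) - 1*(-56))) = 9*(2 + (√2*(2*I*√2) + 56)) = 9*(2 + (4*I + 56)) = 9*(2 + (56 + 4*I)) = 9*(58 + 4*I) = 522 + 36*I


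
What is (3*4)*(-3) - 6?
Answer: -42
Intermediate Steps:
(3*4)*(-3) - 6 = 12*(-3) - 6 = -36 - 6 = -42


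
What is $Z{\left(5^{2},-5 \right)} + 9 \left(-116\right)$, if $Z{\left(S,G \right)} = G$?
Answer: $-1049$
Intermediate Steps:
$Z{\left(5^{2},-5 \right)} + 9 \left(-116\right) = -5 + 9 \left(-116\right) = -5 - 1044 = -1049$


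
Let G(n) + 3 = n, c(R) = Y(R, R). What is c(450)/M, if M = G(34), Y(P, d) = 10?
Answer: 10/31 ≈ 0.32258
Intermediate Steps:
c(R) = 10
G(n) = -3 + n
M = 31 (M = -3 + 34 = 31)
c(450)/M = 10/31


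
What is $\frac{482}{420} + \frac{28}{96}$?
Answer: $\frac{403}{280} \approx 1.4393$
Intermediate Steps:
$\frac{482}{420} + \frac{28}{96} = 482 \cdot \frac{1}{420} + 28 \cdot \frac{1}{96} = \frac{241}{210} + \frac{7}{24} = \frac{403}{280}$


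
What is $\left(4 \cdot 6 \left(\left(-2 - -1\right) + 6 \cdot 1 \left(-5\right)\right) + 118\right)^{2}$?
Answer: $391876$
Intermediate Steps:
$\left(4 \cdot 6 \left(\left(-2 - -1\right) + 6 \cdot 1 \left(-5\right)\right) + 118\right)^{2} = \left(24 \left(\left(-2 + 1\right) + 6 \left(-5\right)\right) + 118\right)^{2} = \left(24 \left(-1 - 30\right) + 118\right)^{2} = \left(24 \left(-31\right) + 118\right)^{2} = \left(-744 + 118\right)^{2} = \left(-626\right)^{2} = 391876$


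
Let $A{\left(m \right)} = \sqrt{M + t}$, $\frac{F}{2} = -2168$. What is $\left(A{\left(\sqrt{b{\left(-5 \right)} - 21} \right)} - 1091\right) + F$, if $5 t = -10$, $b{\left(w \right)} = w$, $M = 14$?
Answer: $-5427 + 2 \sqrt{3} \approx -5423.5$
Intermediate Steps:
$t = -2$ ($t = \frac{1}{5} \left(-10\right) = -2$)
$F = -4336$ ($F = 2 \left(-2168\right) = -4336$)
$A{\left(m \right)} = 2 \sqrt{3}$ ($A{\left(m \right)} = \sqrt{14 - 2} = \sqrt{12} = 2 \sqrt{3}$)
$\left(A{\left(\sqrt{b{\left(-5 \right)} - 21} \right)} - 1091\right) + F = \left(2 \sqrt{3} - 1091\right) - 4336 = \left(-1091 + 2 \sqrt{3}\right) - 4336 = -5427 + 2 \sqrt{3}$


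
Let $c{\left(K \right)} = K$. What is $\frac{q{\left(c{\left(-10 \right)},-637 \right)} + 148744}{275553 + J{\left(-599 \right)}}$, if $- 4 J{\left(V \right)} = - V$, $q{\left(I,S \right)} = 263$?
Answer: $\frac{596028}{1101613} \approx 0.54105$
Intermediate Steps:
$J{\left(V \right)} = \frac{V}{4}$ ($J{\left(V \right)} = - \frac{\left(-1\right) V}{4} = \frac{V}{4}$)
$\frac{q{\left(c{\left(-10 \right)},-637 \right)} + 148744}{275553 + J{\left(-599 \right)}} = \frac{263 + 148744}{275553 + \frac{1}{4} \left(-599\right)} = \frac{149007}{275553 - \frac{599}{4}} = \frac{149007}{\frac{1101613}{4}} = 149007 \cdot \frac{4}{1101613} = \frac{596028}{1101613}$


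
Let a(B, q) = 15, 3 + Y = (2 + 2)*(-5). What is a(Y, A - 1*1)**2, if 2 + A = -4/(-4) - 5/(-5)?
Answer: 225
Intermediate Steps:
Y = -23 (Y = -3 + (2 + 2)*(-5) = -3 + 4*(-5) = -3 - 20 = -23)
A = 0 (A = -2 + (-4/(-4) - 5/(-5)) = -2 + (-4*(-1/4) - 5*(-1/5)) = -2 + (1 + 1) = -2 + 2 = 0)
a(Y, A - 1*1)**2 = 15**2 = 225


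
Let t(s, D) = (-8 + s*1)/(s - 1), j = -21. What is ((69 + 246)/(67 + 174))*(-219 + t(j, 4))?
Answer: -1508535/5302 ≈ -284.52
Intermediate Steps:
t(s, D) = (-8 + s)/(-1 + s)
((69 + 246)/(67 + 174))*(-219 + t(j, 4)) = ((69 + 246)/(67 + 174))*(-219 + (-8 - 21)/(-1 - 21)) = (315/241)*(-219 - 29/(-22)) = (315*(1/241))*(-219 - 1/22*(-29)) = 315*(-219 + 29/22)/241 = (315/241)*(-4789/22) = -1508535/5302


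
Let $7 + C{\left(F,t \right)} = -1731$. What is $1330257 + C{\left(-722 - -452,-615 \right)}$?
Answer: $1328519$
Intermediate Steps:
$C{\left(F,t \right)} = -1738$ ($C{\left(F,t \right)} = -7 - 1731 = -1738$)
$1330257 + C{\left(-722 - -452,-615 \right)} = 1330257 - 1738 = 1328519$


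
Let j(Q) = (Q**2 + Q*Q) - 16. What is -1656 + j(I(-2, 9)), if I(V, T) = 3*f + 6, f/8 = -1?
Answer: -1024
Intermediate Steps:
f = -8 (f = 8*(-1) = -8)
I(V, T) = -18 (I(V, T) = 3*(-8) + 6 = -24 + 6 = -18)
j(Q) = -16 + 2*Q**2 (j(Q) = (Q**2 + Q**2) - 16 = 2*Q**2 - 16 = -16 + 2*Q**2)
-1656 + j(I(-2, 9)) = -1656 + (-16 + 2*(-18)**2) = -1656 + (-16 + 2*324) = -1656 + (-16 + 648) = -1656 + 632 = -1024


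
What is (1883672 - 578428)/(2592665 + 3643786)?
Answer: 8644/41301 ≈ 0.20929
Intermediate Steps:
(1883672 - 578428)/(2592665 + 3643786) = 1305244/6236451 = 1305244*(1/6236451) = 8644/41301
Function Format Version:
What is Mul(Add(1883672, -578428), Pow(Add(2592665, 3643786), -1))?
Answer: Rational(8644, 41301) ≈ 0.20929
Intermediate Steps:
Mul(Add(1883672, -578428), Pow(Add(2592665, 3643786), -1)) = Mul(1305244, Pow(6236451, -1)) = Mul(1305244, Rational(1, 6236451)) = Rational(8644, 41301)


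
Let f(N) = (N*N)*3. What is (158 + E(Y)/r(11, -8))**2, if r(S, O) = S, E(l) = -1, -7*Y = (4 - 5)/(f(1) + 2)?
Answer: 3017169/121 ≈ 24935.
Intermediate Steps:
f(N) = 3*N**2 (f(N) = N**2*3 = 3*N**2)
Y = 1/35 (Y = -(4 - 5)/(7*(3*1**2 + 2)) = -(-1)/(7*(3*1 + 2)) = -(-1)/(7*(3 + 2)) = -(-1)/(7*5) = -1/7*(-1/5) = 1/35 ≈ 0.028571)
(158 + E(Y)/r(11, -8))**2 = (158 - 1/11)**2 = (1737/11)**2 = 3017169/121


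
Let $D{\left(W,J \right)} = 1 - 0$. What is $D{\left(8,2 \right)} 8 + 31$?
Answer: $39$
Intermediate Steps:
$D{\left(W,J \right)} = 1$ ($D{\left(W,J \right)} = 1 + 0 = 1$)
$D{\left(8,2 \right)} 8 + 31 = 1 \cdot 8 + 31 = 8 + 31 = 39$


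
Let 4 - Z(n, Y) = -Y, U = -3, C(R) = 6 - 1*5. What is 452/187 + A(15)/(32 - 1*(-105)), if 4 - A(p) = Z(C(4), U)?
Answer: 62485/25619 ≈ 2.4390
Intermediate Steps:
C(R) = 1 (C(R) = 6 - 5 = 1)
Z(n, Y) = 4 + Y (Z(n, Y) = 4 - (-1)*Y = 4 + Y)
A(p) = 3 (A(p) = 4 - (4 - 3) = 4 - 1*1 = 4 - 1 = 3)
452/187 + A(15)/(32 - 1*(-105)) = 452/187 + 3/(32 - 1*(-105)) = 452*(1/187) + 3/(32 + 105) = 452/187 + 3/137 = 62485/25619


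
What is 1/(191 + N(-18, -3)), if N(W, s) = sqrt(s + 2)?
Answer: 191/36482 - I/36482 ≈ 0.0052355 - 2.7411e-5*I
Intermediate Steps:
N(W, s) = sqrt(2 + s)
1/(191 + N(-18, -3)) = 1/(191 + sqrt(2 - 3)) = 1/(191 + sqrt(-1)) = 1/(191 + I) = (191 - I)/36482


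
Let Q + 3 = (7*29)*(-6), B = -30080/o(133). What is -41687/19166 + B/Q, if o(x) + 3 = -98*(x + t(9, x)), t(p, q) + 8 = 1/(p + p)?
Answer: -25318751951/11629794638 ≈ -2.1771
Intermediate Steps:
t(p, q) = -8 + 1/(2*p) (t(p, q) = -8 + 1/(p + p) = -8 + 1/(2*p))
o(x) = 6980/9 - 98*x (o(x) = -3 - 98*(x + (-8 + (½)/9)) = -3 - 98*(x + (-8 + (½)*(⅑))) = -3 - 98*(x + (-8 + 1/18)) = -3 - 98*(x - 143/18) = -3 - 98*(-143/18 + x) = -3 + (7007/9 - 98*x) = 6980/9 - 98*x)
B = 135360/55163 (B = -30080/(6980/9 - 98*133) = -30080/(6980/9 - 13034) = -30080/(-110326/9) = -30080*(-9/110326) = 135360/55163 ≈ 2.4538)
Q = -1221 (Q = -3 + (7*29)*(-6) = -3 + 203*(-6) = -3 - 1218 = -1221)
-41687/19166 + B/Q = -41687/19166 + (135360/55163)/(-1221) = -41687*1/19166 + (135360/55163)*(-1/1221) = -41687/19166 - 45120/22451341 = -25318751951/11629794638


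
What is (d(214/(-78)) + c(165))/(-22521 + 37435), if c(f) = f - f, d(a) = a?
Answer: -107/581646 ≈ -0.00018396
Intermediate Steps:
c(f) = 0
(d(214/(-78)) + c(165))/(-22521 + 37435) = (214/(-78) + 0)/(-22521 + 37435) = (214*(-1/78) + 0)/14914 = (-107/39 + 0)*(1/14914) = -107/39*1/14914 = -107/581646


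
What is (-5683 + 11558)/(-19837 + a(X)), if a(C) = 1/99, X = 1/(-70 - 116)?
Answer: -581625/1963862 ≈ -0.29616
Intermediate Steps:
X = -1/186 (X = 1/(-186) = -1/186 ≈ -0.0053763)
a(C) = 1/99
(-5683 + 11558)/(-19837 + a(X)) = (-5683 + 11558)/(-19837 + 1/99) = 5875/(-1963862/99) = 5875*(-99/1963862) = -581625/1963862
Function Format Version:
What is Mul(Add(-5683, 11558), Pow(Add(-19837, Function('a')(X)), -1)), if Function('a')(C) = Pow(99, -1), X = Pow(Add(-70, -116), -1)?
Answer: Rational(-581625, 1963862) ≈ -0.29616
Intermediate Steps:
X = Rational(-1, 186) (X = Pow(-186, -1) = Rational(-1, 186) ≈ -0.0053763)
Function('a')(C) = Rational(1, 99)
Mul(Add(-5683, 11558), Pow(Add(-19837, Function('a')(X)), -1)) = Mul(Add(-5683, 11558), Pow(Add(-19837, Rational(1, 99)), -1)) = Mul(5875, Pow(Rational(-1963862, 99), -1)) = Mul(5875, Rational(-99, 1963862)) = Rational(-581625, 1963862)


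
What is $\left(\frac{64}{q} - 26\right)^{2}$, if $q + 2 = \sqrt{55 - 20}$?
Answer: $\frac{603044}{961} - \frac{86784 \sqrt{35}}{961} \approx 93.26$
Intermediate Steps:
$q = -2 + \sqrt{35}$ ($q = -2 + \sqrt{55 - 20} = -2 + \sqrt{35} \approx 3.9161$)
$\left(\frac{64}{q} - 26\right)^{2} = \left(\frac{64}{-2 + \sqrt{35}} - 26\right)^{2} = \left(-26 + \frac{64}{-2 + \sqrt{35}}\right)^{2}$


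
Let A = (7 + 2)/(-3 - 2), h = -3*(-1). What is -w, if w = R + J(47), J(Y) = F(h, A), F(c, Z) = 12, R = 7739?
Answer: -7751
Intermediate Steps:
h = 3
A = -9/5 (A = 9/(-5) = 9*(-⅕) = -9/5 ≈ -1.8000)
J(Y) = 12
w = 7751 (w = 7739 + 12 = 7751)
-w = -1*7751 = -7751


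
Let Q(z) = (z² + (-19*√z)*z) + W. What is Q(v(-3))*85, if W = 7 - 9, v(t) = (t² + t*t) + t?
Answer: 18955 - 24225*√15 ≈ -74868.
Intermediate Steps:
v(t) = t + 2*t² (v(t) = (t² + t²) + t = 2*t² + t = t + 2*t²)
W = -2
Q(z) = -2 + z² - 19*z^(3/2) (Q(z) = (z² + (-19*√z)*z) - 2 = (z² - 19*z^(3/2)) - 2 = -2 + z² - 19*z^(3/2))
Q(v(-3))*85 = (-2 + (-3*(1 + 2*(-3)))² - 19*15*√15)*85 = (-2 + (-3*(1 - 6))² - 19*15*√15)*85 = (-2 + (-3*(-5))² - 19*15*√15)*85 = (-2 + 15² - 285*√15)*85 = (-2 + 225 - 285*√15)*85 = (223 - 285*√15)*85 = 18955 - 24225*√15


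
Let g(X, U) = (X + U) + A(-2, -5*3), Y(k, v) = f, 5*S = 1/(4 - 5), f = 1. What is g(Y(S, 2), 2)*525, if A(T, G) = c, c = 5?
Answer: 4200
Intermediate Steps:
A(T, G) = 5
S = -⅕ (S = 1/(5*(4 - 5)) = (⅕)/(-1) = (⅕)*(-1) = -⅕ ≈ -0.20000)
Y(k, v) = 1
g(X, U) = 5 + U + X (g(X, U) = (X + U) + 5 = (U + X) + 5 = 5 + U + X)
g(Y(S, 2), 2)*525 = (5 + 2 + 1)*525 = 8*525 = 4200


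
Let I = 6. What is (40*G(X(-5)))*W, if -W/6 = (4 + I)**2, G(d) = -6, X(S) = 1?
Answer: 144000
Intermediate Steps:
W = -600 (W = -6*(4 + 6)**2 = -6*10**2 = -6*100 = -600)
(40*G(X(-5)))*W = (40*(-6))*(-600) = -240*(-600) = 144000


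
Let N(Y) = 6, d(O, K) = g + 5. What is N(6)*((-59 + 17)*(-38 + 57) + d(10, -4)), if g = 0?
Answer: -4758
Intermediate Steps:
d(O, K) = 5 (d(O, K) = 0 + 5 = 5)
N(6)*((-59 + 17)*(-38 + 57) + d(10, -4)) = 6*((-59 + 17)*(-38 + 57) + 5) = 6*(-42*19 + 5) = 6*(-798 + 5) = 6*(-793) = -4758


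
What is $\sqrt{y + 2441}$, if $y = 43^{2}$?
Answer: $\sqrt{4290} \approx 65.498$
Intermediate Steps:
$y = 1849$
$\sqrt{y + 2441} = \sqrt{1849 + 2441} = \sqrt{4290}$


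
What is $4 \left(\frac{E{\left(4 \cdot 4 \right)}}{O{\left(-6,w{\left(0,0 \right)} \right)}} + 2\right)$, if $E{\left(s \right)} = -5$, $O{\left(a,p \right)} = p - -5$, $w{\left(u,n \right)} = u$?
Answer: $4$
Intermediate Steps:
$O{\left(a,p \right)} = 5 + p$ ($O{\left(a,p \right)} = p + 5 = 5 + p$)
$4 \left(\frac{E{\left(4 \cdot 4 \right)}}{O{\left(-6,w{\left(0,0 \right)} \right)}} + 2\right) = 4 \left(- \frac{5}{5 + 0} + 2\right) = 4 \left(- \frac{5}{5} + 2\right) = 4 \left(\left(-5\right) \frac{1}{5} + 2\right) = 4 \left(-1 + 2\right) = 4 \cdot 1 = 4$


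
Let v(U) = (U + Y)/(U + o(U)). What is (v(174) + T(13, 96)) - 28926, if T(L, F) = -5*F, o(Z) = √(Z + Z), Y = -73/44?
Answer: -222537025/7568 - 7583*√87/658416 ≈ -29405.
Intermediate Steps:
Y = -73/44 (Y = -73*1/44 = -73/44 ≈ -1.6591)
o(Z) = √2*√Z (o(Z) = √(2*Z) = √2*√Z)
v(U) = (-73/44 + U)/(U + √2*√U) (v(U) = (U - 73/44)/(U + √2*√U) = (-73/44 + U)/(U + √2*√U))
(v(174) + T(13, 96)) - 28926 = ((-73/44 + 174)/(174 + √2*√174) - 5*96) - 28926 = ((7583/44)/(174 + 2*√87) - 480) - 28926 = (7583/(44*(174 + 2*√87)) - 480) - 28926 = (-480 + 7583/(44*(174 + 2*√87))) - 28926 = -29406 + 7583/(44*(174 + 2*√87))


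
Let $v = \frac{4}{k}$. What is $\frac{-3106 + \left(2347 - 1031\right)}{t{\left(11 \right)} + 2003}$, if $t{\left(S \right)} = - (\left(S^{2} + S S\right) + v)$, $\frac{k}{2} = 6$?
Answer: $- \frac{2685}{2641} \approx -1.0167$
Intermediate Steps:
$k = 12$ ($k = 2 \cdot 6 = 12$)
$v = \frac{1}{3}$ ($v = \frac{4}{12} = 4 \cdot \frac{1}{12} = \frac{1}{3} \approx 0.33333$)
$t{\left(S \right)} = - \frac{1}{3} - 2 S^{2}$ ($t{\left(S \right)} = - (\left(S^{2} + S S\right) + \frac{1}{3}) = - (\left(S^{2} + S^{2}\right) + \frac{1}{3}) = - (2 S^{2} + \frac{1}{3}) = - (\frac{1}{3} + 2 S^{2}) = - \frac{1}{3} - 2 S^{2}$)
$\frac{-3106 + \left(2347 - 1031\right)}{t{\left(11 \right)} + 2003} = \frac{-3106 + \left(2347 - 1031\right)}{\left(- \frac{1}{3} - 2 \cdot 11^{2}\right) + 2003} = \frac{-3106 + 1316}{\left(- \frac{1}{3} - 242\right) + 2003} = - \frac{1790}{\left(- \frac{1}{3} - 242\right) + 2003} = - \frac{1790}{- \frac{727}{3} + 2003} = - \frac{1790}{\frac{5282}{3}} = \left(-1790\right) \frac{3}{5282} = - \frac{2685}{2641}$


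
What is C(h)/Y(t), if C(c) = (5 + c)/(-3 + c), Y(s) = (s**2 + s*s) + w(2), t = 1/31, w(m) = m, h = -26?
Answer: 20181/55796 ≈ 0.36169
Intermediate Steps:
t = 1/31 ≈ 0.032258
Y(s) = 2 + 2*s**2 (Y(s) = (s**2 + s*s) + 2 = (s**2 + s**2) + 2 = 2*s**2 + 2 = 2 + 2*s**2)
C(c) = (5 + c)/(-3 + c)
C(h)/Y(t) = ((5 - 26)/(-3 - 26))/(2 + 2*(1/31)**2) = (-21/(-29))/(2 + 2*(1/961)) = (-1/29*(-21))/(2 + 2/961) = 21/(29*(1924/961)) = (21/29)*(961/1924) = 20181/55796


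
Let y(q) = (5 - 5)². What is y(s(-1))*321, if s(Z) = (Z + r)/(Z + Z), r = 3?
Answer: 0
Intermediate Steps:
s(Z) = (3 + Z)/(2*Z) (s(Z) = (Z + 3)/(Z + Z) = (3 + Z)/((2*Z)) = (3 + Z)*(1/(2*Z)) = (3 + Z)/(2*Z))
y(q) = 0 (y(q) = 0² = 0)
y(s(-1))*321 = 0*321 = 0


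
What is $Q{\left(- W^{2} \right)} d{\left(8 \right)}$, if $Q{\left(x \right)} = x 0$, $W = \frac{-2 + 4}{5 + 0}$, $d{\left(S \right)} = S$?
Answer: $0$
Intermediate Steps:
$W = \frac{2}{5} \approx 0.4$
$Q{\left(x \right)} = 0$
$Q{\left(- W^{2} \right)} d{\left(8 \right)} = 0 \cdot 8 = 0$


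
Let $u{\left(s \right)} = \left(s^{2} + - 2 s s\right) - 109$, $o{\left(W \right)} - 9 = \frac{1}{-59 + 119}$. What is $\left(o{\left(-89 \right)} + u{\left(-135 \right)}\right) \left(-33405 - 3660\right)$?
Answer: $\frac{2716862029}{4} \approx 6.7922 \cdot 10^{8}$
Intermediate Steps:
$o{\left(W \right)} = \frac{541}{60}$ ($o{\left(W \right)} = 9 + \frac{1}{-59 + 119} = 9 + \frac{1}{60} = \frac{541}{60}$)
$u{\left(s \right)} = -109 - s^{2}$ ($u{\left(s \right)} = \left(s^{2} - 2 s^{2}\right) - 109 = - s^{2} - 109 = -109 - s^{2}$)
$\left(o{\left(-89 \right)} + u{\left(-135 \right)}\right) \left(-33405 - 3660\right) = \left(\frac{541}{60} - 18334\right) \left(-33405 - 3660\right) = \left(\frac{541}{60} - 18334\right) \left(-37065\right) = \left(- \frac{1099499}{60}\right) \left(-37065\right) = \frac{2716862029}{4}$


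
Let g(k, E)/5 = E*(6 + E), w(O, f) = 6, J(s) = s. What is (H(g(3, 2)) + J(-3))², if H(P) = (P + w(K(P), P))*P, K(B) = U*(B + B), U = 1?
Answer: 47293129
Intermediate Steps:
K(B) = 2*B (K(B) = 1*(B + B) = 1*(2*B) = 2*B)
g(k, E) = 5*E*(6 + E) (g(k, E) = 5*(E*(6 + E)) = 5*E*(6 + E))
H(P) = P*(6 + P) (H(P) = (P + 6)*P = (6 + P)*P = P*(6 + P))
(H(g(3, 2)) + J(-3))² = ((5*2*(6 + 2))*(6 + 5*2*(6 + 2)) - 3)² = ((5*2*8)*(6 + 5*2*8) - 3)² = (80*(6 + 80) - 3)² = (80*86 - 3)² = (6880 - 3)² = 6877² = 47293129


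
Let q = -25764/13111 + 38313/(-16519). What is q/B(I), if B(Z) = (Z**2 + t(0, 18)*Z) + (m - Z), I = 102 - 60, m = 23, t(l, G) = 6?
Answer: -927917259/432511476173 ≈ -0.0021454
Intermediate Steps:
I = 42
B(Z) = 23 + Z**2 + 5*Z (B(Z) = (Z**2 + 6*Z) + (23 - Z) = 23 + Z**2 + 5*Z)
q = -927917259/216580609 (q = -25764*1/13111 + 38313*(-1/16519) = -25764/13111 - 38313/16519 = -927917259/216580609 ≈ -4.2844)
q/B(I) = -927917259/(216580609*(23 + 42**2 + 5*42)) = -927917259/(216580609*(23 + 1764 + 210)) = -927917259/216580609/1997 = -927917259/216580609*1/1997 = -927917259/432511476173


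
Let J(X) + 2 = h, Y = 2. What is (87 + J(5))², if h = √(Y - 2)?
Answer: 7225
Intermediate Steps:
h = 0 (h = √(2 - 2) = √0 = 0)
J(X) = -2 (J(X) = -2 + 0 = -2)
(87 + J(5))² = (87 - 2)² = 85² = 7225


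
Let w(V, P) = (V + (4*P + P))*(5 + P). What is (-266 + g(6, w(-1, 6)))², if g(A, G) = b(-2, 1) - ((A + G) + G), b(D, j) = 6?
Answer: 817216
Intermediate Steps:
w(V, P) = (5 + P)*(V + 5*P) (w(V, P) = (V + 5*P)*(5 + P) = (5 + P)*(V + 5*P))
g(A, G) = 6 - A - 2*G (g(A, G) = 6 - ((A + G) + G) = 6 - (A + 2*G) = 6 + (-A - 2*G) = 6 - A - 2*G)
(-266 + g(6, w(-1, 6)))² = (-266 + (6 - 1*6 - 2*(5*(-1) + 5*6² + 25*6 + 6*(-1))))² = (-266 + (6 - 6 - 2*(-5 + 5*36 + 150 - 6)))² = (-266 + (6 - 6 - 2*(-5 + 180 + 150 - 6)))² = (-266 + (6 - 6 - 2*319))² = (-266 + (6 - 6 - 638))² = (-266 - 638)² = (-904)² = 817216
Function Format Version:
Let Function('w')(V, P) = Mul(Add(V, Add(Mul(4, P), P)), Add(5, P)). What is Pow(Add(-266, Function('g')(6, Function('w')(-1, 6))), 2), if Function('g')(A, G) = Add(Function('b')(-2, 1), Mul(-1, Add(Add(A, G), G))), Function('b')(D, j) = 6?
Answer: 817216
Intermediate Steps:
Function('w')(V, P) = Mul(Add(5, P), Add(V, Mul(5, P))) (Function('w')(V, P) = Mul(Add(V, Mul(5, P)), Add(5, P)) = Mul(Add(5, P), Add(V, Mul(5, P))))
Function('g')(A, G) = Add(6, Mul(-1, A), Mul(-2, G)) (Function('g')(A, G) = Add(6, Mul(-1, Add(Add(A, G), G))) = Add(6, Mul(-1, Add(A, Mul(2, G)))) = Add(6, Add(Mul(-1, A), Mul(-2, G))) = Add(6, Mul(-1, A), Mul(-2, G)))
Pow(Add(-266, Function('g')(6, Function('w')(-1, 6))), 2) = Pow(Add(-266, Add(6, Mul(-1, 6), Mul(-2, Add(Mul(5, -1), Mul(5, Pow(6, 2)), Mul(25, 6), Mul(6, -1))))), 2) = Pow(Add(-266, Add(6, -6, Mul(-2, Add(-5, Mul(5, 36), 150, -6)))), 2) = Pow(Add(-266, Add(6, -6, Mul(-2, Add(-5, 180, 150, -6)))), 2) = Pow(Add(-266, Add(6, -6, Mul(-2, 319))), 2) = Pow(Add(-266, Add(6, -6, -638)), 2) = Pow(Add(-266, -638), 2) = Pow(-904, 2) = 817216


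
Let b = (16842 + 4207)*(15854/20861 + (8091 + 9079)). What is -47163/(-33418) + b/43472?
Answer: 65084103947087/7826901173 ≈ 8315.4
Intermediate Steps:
b = 7539735465976/20861 (b = 21049*(15854*(1/20861) + 17170) = 21049*(15854/20861 + 17170) = 21049*(358199224/20861) = 7539735465976/20861 ≈ 3.6143e+8)
-47163/(-33418) + b/43472 = -47163/(-33418) + (7539735465976/20861)/43472 = -47163*(-1/33418) + (7539735465976/20861)*(1/43472) = 47163/33418 + 942466933247/113358674 = 65084103947087/7826901173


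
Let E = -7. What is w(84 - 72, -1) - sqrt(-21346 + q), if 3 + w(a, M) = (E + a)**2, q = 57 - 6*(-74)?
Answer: 22 - I*sqrt(20845) ≈ 22.0 - 144.38*I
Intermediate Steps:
q = 501 (q = 57 + 444 = 501)
w(a, M) = -3 + (-7 + a)**2
w(84 - 72, -1) - sqrt(-21346 + q) = (-3 + (-7 + (84 - 72))**2) - sqrt(-21346 + 501) = (-3 + (-7 + 12)**2) - sqrt(-20845) = (-3 + 5**2) - I*sqrt(20845) = (-3 + 25) - I*sqrt(20845) = 22 - I*sqrt(20845)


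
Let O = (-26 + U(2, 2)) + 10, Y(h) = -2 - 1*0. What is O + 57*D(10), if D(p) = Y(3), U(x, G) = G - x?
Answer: -130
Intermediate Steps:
Y(h) = -2 (Y(h) = -2 + 0 = -2)
D(p) = -2
O = -16 (O = (-26 + (2 - 1*2)) + 10 = (-26 + (2 - 2)) + 10 = (-26 + 0) + 10 = -26 + 10 = -16)
O + 57*D(10) = -16 + 57*(-2) = -16 - 114 = -130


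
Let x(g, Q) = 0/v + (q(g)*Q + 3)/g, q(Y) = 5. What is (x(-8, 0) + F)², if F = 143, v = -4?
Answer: 1301881/64 ≈ 20342.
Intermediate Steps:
x(g, Q) = (3 + 5*Q)/g (x(g, Q) = 0/(-4) + (5*Q + 3)/g = 0*(-¼) + (3 + 5*Q)/g = 0 + (3 + 5*Q)/g = (3 + 5*Q)/g)
(x(-8, 0) + F)² = ((3 + 5*0)/(-8) + 143)² = (-(3 + 0)/8 + 143)² = (-⅛*3 + 143)² = (-3/8 + 143)² = (1141/8)² = 1301881/64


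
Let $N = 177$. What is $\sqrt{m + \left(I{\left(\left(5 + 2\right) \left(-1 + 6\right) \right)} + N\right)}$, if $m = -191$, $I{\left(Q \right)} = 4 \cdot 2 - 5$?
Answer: $i \sqrt{11} \approx 3.3166 i$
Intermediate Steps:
$I{\left(Q \right)} = 3$ ($I{\left(Q \right)} = 8 - 5 = 3$)
$\sqrt{m + \left(I{\left(\left(5 + 2\right) \left(-1 + 6\right) \right)} + N\right)} = \sqrt{-191 + \left(3 + 177\right)} = \sqrt{-191 + 180} = \sqrt{-11} = i \sqrt{11}$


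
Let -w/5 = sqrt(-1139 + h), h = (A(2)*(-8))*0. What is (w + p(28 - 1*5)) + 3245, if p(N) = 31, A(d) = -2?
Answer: 3276 - 5*I*sqrt(1139) ≈ 3276.0 - 168.75*I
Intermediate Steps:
h = 0 (h = -2*(-8)*0 = 16*0 = 0)
w = -5*I*sqrt(1139) (w = -5*sqrt(-1139 + 0) = -5*I*sqrt(1139) ≈ -168.75*I)
(w + p(28 - 1*5)) + 3245 = (-5*I*sqrt(1139) + 31) + 3245 = (31 - 5*I*sqrt(1139)) + 3245 = 3276 - 5*I*sqrt(1139)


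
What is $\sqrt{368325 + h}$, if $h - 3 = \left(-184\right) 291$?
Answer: $12 \sqrt{2186} \approx 561.06$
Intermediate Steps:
$h = -53541$ ($h = 3 - 53544 = -53541$)
$\sqrt{368325 + h} = \sqrt{368325 - 53541} = \sqrt{314784} = 12 \sqrt{2186}$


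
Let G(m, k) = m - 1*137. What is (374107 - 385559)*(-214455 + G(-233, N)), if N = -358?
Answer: 2460175900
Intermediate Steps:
G(m, k) = -137 + m (G(m, k) = m - 137 = -137 + m)
(374107 - 385559)*(-214455 + G(-233, N)) = (374107 - 385559)*(-214455 + (-137 - 233)) = -11452*(-214455 - 370) = -11452*(-214825) = 2460175900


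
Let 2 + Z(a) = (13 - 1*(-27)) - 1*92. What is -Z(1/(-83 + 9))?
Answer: 54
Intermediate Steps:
Z(a) = -54 (Z(a) = -2 + ((13 - 1*(-27)) - 1*92) = -2 + ((13 + 27) - 92) = -2 + (40 - 92) = -2 - 52 = -54)
-Z(1/(-83 + 9)) = -1*(-54) = 54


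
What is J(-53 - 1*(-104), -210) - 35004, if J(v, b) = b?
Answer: -35214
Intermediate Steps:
J(-53 - 1*(-104), -210) - 35004 = -210 - 35004 = -35214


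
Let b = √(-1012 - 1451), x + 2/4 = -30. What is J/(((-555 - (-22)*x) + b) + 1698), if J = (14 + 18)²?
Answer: 483328/225247 - 1024*I*√2463/225247 ≈ 2.1458 - 0.22562*I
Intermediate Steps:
x = -61/2 (x = -½ - 30 = -61/2 ≈ -30.500)
b = I*√2463 (b = √(-2463) = I*√2463 ≈ 49.629*I)
J = 1024 (J = 32² = 1024)
J/(((-555 - (-22)*x) + b) + 1698) = 1024/(((-555 - (-22)*(-61)/2) + I*√2463) + 1698) = 1024/(((-555 - 1*671) + I*√2463) + 1698) = 1024/(((-555 - 671) + I*√2463) + 1698) = 1024/((-1226 + I*√2463) + 1698) = 1024/(472 + I*√2463)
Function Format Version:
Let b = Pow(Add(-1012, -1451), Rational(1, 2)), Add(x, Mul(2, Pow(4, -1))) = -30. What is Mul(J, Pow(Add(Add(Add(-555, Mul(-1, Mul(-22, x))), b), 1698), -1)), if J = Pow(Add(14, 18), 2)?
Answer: Add(Rational(483328, 225247), Mul(Rational(-1024, 225247), I, Pow(2463, Rational(1, 2)))) ≈ Add(2.1458, Mul(-0.22562, I))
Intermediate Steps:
x = Rational(-61, 2) (x = Add(Rational(-1, 2), -30) = Rational(-61, 2) ≈ -30.500)
b = Mul(I, Pow(2463, Rational(1, 2))) (b = Pow(-2463, Rational(1, 2)) = Mul(I, Pow(2463, Rational(1, 2))) ≈ Mul(49.629, I))
J = 1024 (J = Pow(32, 2) = 1024)
Mul(J, Pow(Add(Add(Add(-555, Mul(-1, Mul(-22, x))), b), 1698), -1)) = Mul(1024, Pow(Add(Add(Add(-555, Mul(-1, Mul(-22, Rational(-61, 2)))), Mul(I, Pow(2463, Rational(1, 2)))), 1698), -1)) = Mul(1024, Pow(Add(Add(Add(-555, Mul(-1, 671)), Mul(I, Pow(2463, Rational(1, 2)))), 1698), -1)) = Mul(1024, Pow(Add(Add(Add(-555, -671), Mul(I, Pow(2463, Rational(1, 2)))), 1698), -1)) = Mul(1024, Pow(Add(Add(-1226, Mul(I, Pow(2463, Rational(1, 2)))), 1698), -1)) = Mul(1024, Pow(Add(472, Mul(I, Pow(2463, Rational(1, 2)))), -1))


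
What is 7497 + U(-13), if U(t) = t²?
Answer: 7666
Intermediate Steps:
7497 + U(-13) = 7497 + (-13)² = 7497 + 169 = 7666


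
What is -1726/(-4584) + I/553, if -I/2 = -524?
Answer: 2879255/1267476 ≈ 2.2716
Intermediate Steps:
I = 1048 (I = -2*(-524) = 1048)
-1726/(-4584) + I/553 = -1726/(-4584) + 1048/553 = -1726*(-1/4584) + 1048*(1/553) = 863/2292 + 1048/553 = 2879255/1267476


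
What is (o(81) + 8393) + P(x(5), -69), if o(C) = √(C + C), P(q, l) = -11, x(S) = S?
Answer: 8382 + 9*√2 ≈ 8394.7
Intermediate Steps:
o(C) = √2*√C (o(C) = √(2*C) = √2*√C)
(o(81) + 8393) + P(x(5), -69) = (√2*√81 + 8393) - 11 = (√2*9 + 8393) - 11 = (9*√2 + 8393) - 11 = (8393 + 9*√2) - 11 = 8382 + 9*√2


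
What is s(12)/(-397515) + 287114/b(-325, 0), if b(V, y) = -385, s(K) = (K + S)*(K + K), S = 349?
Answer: -1521806098/2040577 ≈ -745.77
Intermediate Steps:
s(K) = 2*K*(349 + K) (s(K) = (K + 349)*(K + K) = (349 + K)*(2*K) = 2*K*(349 + K))
s(12)/(-397515) + 287114/b(-325, 0) = (2*12*(349 + 12))/(-397515) + 287114/(-385) = (2*12*361)*(-1/397515) + 287114*(-1/385) = 8664*(-1/397515) - 287114/385 = -2888/132505 - 287114/385 = -1521806098/2040577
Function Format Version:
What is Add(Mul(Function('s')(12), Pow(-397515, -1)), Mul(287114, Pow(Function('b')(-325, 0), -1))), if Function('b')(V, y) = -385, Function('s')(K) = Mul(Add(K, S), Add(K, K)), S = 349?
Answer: Rational(-1521806098, 2040577) ≈ -745.77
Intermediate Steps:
Function('s')(K) = Mul(2, K, Add(349, K)) (Function('s')(K) = Mul(Add(K, 349), Add(K, K)) = Mul(Add(349, K), Mul(2, K)) = Mul(2, K, Add(349, K)))
Add(Mul(Function('s')(12), Pow(-397515, -1)), Mul(287114, Pow(Function('b')(-325, 0), -1))) = Add(Mul(Mul(2, 12, Add(349, 12)), Pow(-397515, -1)), Mul(287114, Pow(-385, -1))) = Add(Mul(Mul(2, 12, 361), Rational(-1, 397515)), Mul(287114, Rational(-1, 385))) = Add(Mul(8664, Rational(-1, 397515)), Rational(-287114, 385)) = Add(Rational(-2888, 132505), Rational(-287114, 385)) = Rational(-1521806098, 2040577)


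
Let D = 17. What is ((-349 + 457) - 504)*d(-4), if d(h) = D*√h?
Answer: -13464*I ≈ -13464.0*I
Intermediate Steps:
d(h) = 17*√h
((-349 + 457) - 504)*d(-4) = ((-349 + 457) - 504)*(17*√(-4)) = (108 - 504)*(17*(2*I)) = -13464*I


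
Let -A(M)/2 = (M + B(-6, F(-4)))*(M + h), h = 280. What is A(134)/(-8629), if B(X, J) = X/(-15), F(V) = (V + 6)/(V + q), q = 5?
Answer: 556416/43145 ≈ 12.896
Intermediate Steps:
F(V) = (6 + V)/(5 + V) (F(V) = (V + 6)/(V + 5) = (6 + V)/(5 + V))
B(X, J) = -X/15 (B(X, J) = X*(-1/15) = -X/15)
A(M) = -2*(280 + M)*(⅖ + M) (A(M) = -2*(M - 1/15*(-6))*(M + 280) = -2*(M + ⅖)*(280 + M) = -2*(⅖ + M)*(280 + M) = -2*(280 + M)*(⅖ + M))
A(134)/(-8629) = (-224 - 2*134² - 2804/5*134)/(-8629) = (-224 - 2*17956 - 375736/5)*(-1/8629) = (-224 - 35912 - 375736/5)*(-1/8629) = -556416/5*(-1/8629) = 556416/43145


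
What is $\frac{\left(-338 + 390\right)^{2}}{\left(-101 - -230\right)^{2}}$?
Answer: $\frac{2704}{16641} \approx 0.16249$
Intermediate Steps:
$\frac{\left(-338 + 390\right)^{2}}{\left(-101 - -230\right)^{2}} = \frac{52^{2}}{\left(-101 + 230\right)^{2}} = \frac{2704}{129^{2}} = \frac{2704}{16641}$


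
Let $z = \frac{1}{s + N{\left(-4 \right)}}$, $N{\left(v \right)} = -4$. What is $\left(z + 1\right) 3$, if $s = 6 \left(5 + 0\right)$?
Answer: $\frac{81}{26} \approx 3.1154$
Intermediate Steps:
$s = 30$ ($s = 6 \cdot 5 = 30$)
$z = \frac{1}{26}$ ($z = \frac{1}{30 - 4} = \frac{1}{26} \approx 0.038462$)
$\left(z + 1\right) 3 = \left(\frac{1}{26} + 1\right) 3 = \frac{27}{26} \cdot 3 = \frac{81}{26}$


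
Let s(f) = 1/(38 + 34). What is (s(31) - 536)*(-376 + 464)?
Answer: -424501/9 ≈ -47167.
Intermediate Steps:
s(f) = 1/72
(s(31) - 536)*(-376 + 464) = (1/72 - 536)*(-376 + 464) = -38591/72*88 = -424501/9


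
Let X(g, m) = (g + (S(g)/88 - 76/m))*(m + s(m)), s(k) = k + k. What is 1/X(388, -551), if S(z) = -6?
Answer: -44/28225089 ≈ -1.5589e-6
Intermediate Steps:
s(k) = 2*k
X(g, m) = 3*m*(-3/44 + g - 76/m) (X(g, m) = (g + (-6/88 - 76/m))*(m + 2*m) = (g + (-6*1/88 - 76/m))*(3*m) = (g + (-3/44 - 76/m))*(3*m) = (-3/44 + g - 76/m)*(3*m) = 3*m*(-3/44 + g - 76/m))
1/X(388, -551) = 1/(-228 - 9/44*(-551) + 3*388*(-551)) = 1/(-228 + 4959/44 - 641364) = 1/(-28225089/44) = -44/28225089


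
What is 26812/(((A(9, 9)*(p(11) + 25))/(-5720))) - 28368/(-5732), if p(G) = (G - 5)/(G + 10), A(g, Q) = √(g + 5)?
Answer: 7092/1433 - 76682320*√14/177 ≈ -1.6210e+6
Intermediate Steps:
A(g, Q) = √(5 + g)
p(G) = (-5 + G)/(10 + G)
26812/(((A(9, 9)*(p(11) + 25))/(-5720))) - 28368/(-5732) = 26812/(((√(5 + 9)*((-5 + 11)/(10 + 11) + 25))/(-5720))) - 28368/(-5732) = 26812/(((√14*(6/21 + 25))*(-1/5720))) - 28368*(-1/5732) = 26812/(((√14*((1/21)*6 + 25))*(-1/5720))) + 7092/1433 = 26812/(((√14*(2/7 + 25))*(-1/5720))) + 7092/1433 = 26812/(((√14*(177/7))*(-1/5720))) + 7092/1433 = 26812/(((177*√14/7)*(-1/5720))) + 7092/1433 = 26812/((-177*√14/40040)) + 7092/1433 = 26812*(-2860*√14/177) + 7092/1433 = -76682320*√14/177 + 7092/1433 = 7092/1433 - 76682320*√14/177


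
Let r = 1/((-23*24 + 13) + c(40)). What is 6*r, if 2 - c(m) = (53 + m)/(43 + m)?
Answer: -83/7444 ≈ -0.011150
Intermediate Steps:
c(m) = 2 - (53 + m)/(43 + m)
r = -83/44664 (r = 1/((-23*24 + 13) + (33 + 40)/(43 + 40)) = 1/((-552 + 13) + 73/83) = 1/(-539 + (1/83)*73) = 1/(-539 + 73/83) = 1/(-44664/83) = -83/44664 ≈ -0.0018583)
6*r = 6*(-83/44664) = -83/7444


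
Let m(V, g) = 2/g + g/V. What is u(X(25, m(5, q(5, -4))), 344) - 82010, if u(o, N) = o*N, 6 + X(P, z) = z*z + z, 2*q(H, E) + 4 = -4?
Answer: -2098496/25 ≈ -83940.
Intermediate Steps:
q(H, E) = -4 (q(H, E) = -2 + (½)*(-4) = -2 - 2 = -4)
X(P, z) = -6 + z + z² (X(P, z) = -6 + (z*z + z) = -6 + (z² + z) = -6 + (z + z²) = -6 + z + z²)
u(o, N) = N*o
u(X(25, m(5, q(5, -4))), 344) - 82010 = 344*(-6 + (2/(-4) - 4/5) + (2/(-4) - 4/5)²) - 82010 = 344*(-6 + (2*(-¼) - 4*⅕) + (2*(-¼) - 4*⅕)²) - 82010 = 344*(-6 + (-½ - ⅘) + (-½ - ⅘)²) - 82010 = 344*(-6 - 13/10 + (-13/10)²) - 82010 = 344*(-6 - 13/10 + 169/100) - 82010 = 344*(-561/100) - 82010 = -48246/25 - 82010 = -2098496/25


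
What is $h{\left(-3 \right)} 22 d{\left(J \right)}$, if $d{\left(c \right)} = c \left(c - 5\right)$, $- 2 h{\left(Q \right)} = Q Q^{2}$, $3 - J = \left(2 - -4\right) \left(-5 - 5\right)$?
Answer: $1085238$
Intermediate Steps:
$J = 63$ ($J = 3 - \left(2 - -4\right) \left(-5 - 5\right) = 3 - \left(2 + \left(-1 + 5\right)\right) \left(-10\right) = 3 - \left(2 + 4\right) \left(-10\right) = 3 - 6 \left(-10\right) = 3 - -60 = 3 + 60 = 63$)
$h{\left(Q \right)} = - \frac{Q^{3}}{2}$ ($h{\left(Q \right)} = - \frac{Q Q^{2}}{2} = - \frac{Q^{3}}{2}$)
$d{\left(c \right)} = c \left(-5 + c\right)$
$h{\left(-3 \right)} 22 d{\left(J \right)} = - \frac{\left(-3\right)^{3}}{2} \cdot 22 \cdot 63 \left(-5 + 63\right) = \left(- \frac{1}{2}\right) \left(-27\right) 22 \cdot 63 \cdot 58 = \frac{27}{2} \cdot 22 \cdot 3654 = 297 \cdot 3654 = 1085238$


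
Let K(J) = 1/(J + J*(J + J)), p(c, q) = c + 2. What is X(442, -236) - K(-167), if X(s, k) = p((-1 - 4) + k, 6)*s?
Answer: -5874634819/55611 ≈ -1.0564e+5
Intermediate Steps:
p(c, q) = 2 + c
X(s, k) = s*(-3 + k) (X(s, k) = (2 + ((-1 - 4) + k))*s = (2 + (-5 + k))*s = (-3 + k)*s = s*(-3 + k))
K(J) = 1/(J + 2*J²) (K(J) = 1/(J + J*(2*J)) = 1/(J + 2*J²))
X(442, -236) - K(-167) = 442*(-3 - 236) - 1/((-167)*(1 + 2*(-167))) = 442*(-239) - (-1)/(167*(1 - 334)) = -105638 - (-1)/(167*(-333)) = -105638 - (-1)*(-1)/(167*333) = -105638 - 1*1/55611 = -105638 - 1/55611 = -5874634819/55611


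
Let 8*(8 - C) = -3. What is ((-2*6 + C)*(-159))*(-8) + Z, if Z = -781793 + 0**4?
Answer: -786404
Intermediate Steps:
C = 67/8 (C = 8 - 1/8*(-3) = 8 + 3/8 = 67/8 ≈ 8.3750)
Z = -781793 (Z = -781793 + 0 = -781793)
((-2*6 + C)*(-159))*(-8) + Z = ((-2*6 + 67/8)*(-159))*(-8) - 781793 = ((-12 + 67/8)*(-159))*(-8) - 781793 = -29/8*(-159)*(-8) - 781793 = (4611/8)*(-8) - 781793 = -4611 - 781793 = -786404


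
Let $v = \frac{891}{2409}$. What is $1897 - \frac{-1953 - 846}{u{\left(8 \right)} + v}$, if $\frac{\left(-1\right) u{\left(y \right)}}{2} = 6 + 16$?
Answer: $\frac{5837618}{3185} \approx 1832.8$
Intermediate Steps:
$u{\left(y \right)} = -44$ ($u{\left(y \right)} = - 2 \left(6 + 16\right) = \left(-2\right) 22 = -44$)
$v = \frac{27}{73}$ ($v = 891 \cdot \frac{1}{2409} = \frac{27}{73} \approx 0.36986$)
$1897 - \frac{-1953 - 846}{u{\left(8 \right)} + v} = 1897 - \frac{-1953 - 846}{-44 + \frac{27}{73}} = 1897 - - \frac{2799}{- \frac{3185}{73}} = 1897 - \left(-2799\right) \left(- \frac{73}{3185}\right) = 1897 - \frac{204327}{3185} = \frac{5837618}{3185}$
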